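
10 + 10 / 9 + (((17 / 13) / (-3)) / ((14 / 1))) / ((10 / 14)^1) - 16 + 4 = -1091 / 1170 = -0.93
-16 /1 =-16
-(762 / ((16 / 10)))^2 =-226814.06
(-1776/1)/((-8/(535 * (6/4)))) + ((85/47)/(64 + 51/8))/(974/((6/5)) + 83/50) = 575122739452545/3228215539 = 178155.00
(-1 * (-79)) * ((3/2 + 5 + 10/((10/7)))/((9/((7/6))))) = 553/4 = 138.25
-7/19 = -0.37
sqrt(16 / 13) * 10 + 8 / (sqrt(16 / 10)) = 17.42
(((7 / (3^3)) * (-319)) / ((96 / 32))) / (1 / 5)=-11165 / 81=-137.84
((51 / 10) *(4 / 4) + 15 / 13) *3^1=18.76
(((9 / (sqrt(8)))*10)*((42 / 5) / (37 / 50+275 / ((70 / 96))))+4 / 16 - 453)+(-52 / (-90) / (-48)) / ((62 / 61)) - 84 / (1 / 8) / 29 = -924188177 / 1941840+66150*sqrt(2) / 132259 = -475.23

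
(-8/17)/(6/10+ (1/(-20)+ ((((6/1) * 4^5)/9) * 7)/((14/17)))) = -480/5919281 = -0.00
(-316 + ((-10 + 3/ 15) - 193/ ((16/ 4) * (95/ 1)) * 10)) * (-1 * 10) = 62867/ 19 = 3308.79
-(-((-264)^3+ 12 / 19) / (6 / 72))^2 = -17599212104338854144 / 361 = -48751280067420648.60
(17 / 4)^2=289 / 16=18.06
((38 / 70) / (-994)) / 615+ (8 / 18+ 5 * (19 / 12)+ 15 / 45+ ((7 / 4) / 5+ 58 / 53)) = 34491533569 / 3401940150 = 10.14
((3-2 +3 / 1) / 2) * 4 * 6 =48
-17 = -17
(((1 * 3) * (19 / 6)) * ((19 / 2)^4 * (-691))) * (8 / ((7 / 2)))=-1710984409 / 14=-122213172.07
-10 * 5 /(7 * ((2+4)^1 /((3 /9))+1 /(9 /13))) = -0.37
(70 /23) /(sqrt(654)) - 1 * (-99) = 35 * sqrt(654) /7521 + 99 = 99.12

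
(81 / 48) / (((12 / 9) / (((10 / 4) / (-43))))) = -405 / 5504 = -0.07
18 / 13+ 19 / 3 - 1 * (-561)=568.72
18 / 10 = 9 / 5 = 1.80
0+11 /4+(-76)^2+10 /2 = 23135 /4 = 5783.75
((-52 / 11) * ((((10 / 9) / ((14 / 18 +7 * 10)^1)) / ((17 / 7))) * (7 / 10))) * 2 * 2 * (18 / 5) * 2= -576 / 935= -0.62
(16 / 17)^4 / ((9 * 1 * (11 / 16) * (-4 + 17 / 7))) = -7340032 / 90954369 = -0.08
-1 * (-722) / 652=361 / 326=1.11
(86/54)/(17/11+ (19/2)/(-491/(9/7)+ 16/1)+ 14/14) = 3115178/4928229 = 0.63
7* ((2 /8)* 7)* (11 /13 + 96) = 61691 /52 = 1186.37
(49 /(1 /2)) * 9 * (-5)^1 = -4410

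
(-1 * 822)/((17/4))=-193.41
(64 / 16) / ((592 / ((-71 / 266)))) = -71 / 39368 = -0.00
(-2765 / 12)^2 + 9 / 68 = 129969149 / 2448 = 53091.97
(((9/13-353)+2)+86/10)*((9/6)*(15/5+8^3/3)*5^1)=-11571931/26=-445074.27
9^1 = 9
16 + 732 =748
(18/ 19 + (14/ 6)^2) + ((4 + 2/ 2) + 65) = 13063/ 171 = 76.39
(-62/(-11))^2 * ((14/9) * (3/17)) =53816/6171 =8.72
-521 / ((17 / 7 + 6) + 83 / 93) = -339171 / 6068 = -55.90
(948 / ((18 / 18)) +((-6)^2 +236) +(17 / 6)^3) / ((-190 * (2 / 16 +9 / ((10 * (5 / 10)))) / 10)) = -122015 / 3591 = -33.98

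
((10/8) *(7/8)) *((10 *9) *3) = 4725/16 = 295.31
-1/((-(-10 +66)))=1/56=0.02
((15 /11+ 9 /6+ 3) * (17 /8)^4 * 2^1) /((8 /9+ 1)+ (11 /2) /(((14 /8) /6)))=678775167 /58888192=11.53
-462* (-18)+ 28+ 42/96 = 133511/16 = 8344.44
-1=-1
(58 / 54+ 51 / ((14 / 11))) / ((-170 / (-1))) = 15553 / 64260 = 0.24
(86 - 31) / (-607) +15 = 9050 / 607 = 14.91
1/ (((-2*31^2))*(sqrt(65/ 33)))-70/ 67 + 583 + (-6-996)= -28143/ 67-sqrt(2145)/ 124930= -420.05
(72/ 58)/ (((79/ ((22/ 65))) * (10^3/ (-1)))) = -99/ 18614375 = -0.00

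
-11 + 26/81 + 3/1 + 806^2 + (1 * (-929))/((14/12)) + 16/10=1839443356/2835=648833.64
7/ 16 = 0.44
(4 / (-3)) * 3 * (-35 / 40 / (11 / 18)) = 63 / 11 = 5.73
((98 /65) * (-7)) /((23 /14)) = -9604 /1495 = -6.42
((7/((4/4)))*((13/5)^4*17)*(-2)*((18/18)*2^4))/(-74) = 54380144/23125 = 2351.57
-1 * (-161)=161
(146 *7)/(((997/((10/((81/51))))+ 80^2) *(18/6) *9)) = 173740/30102813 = 0.01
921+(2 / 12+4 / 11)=60821 / 66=921.53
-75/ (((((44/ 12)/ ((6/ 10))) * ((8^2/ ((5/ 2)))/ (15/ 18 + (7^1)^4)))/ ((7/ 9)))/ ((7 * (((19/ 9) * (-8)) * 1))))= 335416025/ 3168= 105876.27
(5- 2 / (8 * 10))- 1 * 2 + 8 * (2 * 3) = 2039 / 40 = 50.98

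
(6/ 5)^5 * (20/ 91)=0.55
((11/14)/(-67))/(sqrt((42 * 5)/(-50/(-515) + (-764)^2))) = -11 * sqrt(325102674435)/10144470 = -0.62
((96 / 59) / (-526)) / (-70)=24 / 543095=0.00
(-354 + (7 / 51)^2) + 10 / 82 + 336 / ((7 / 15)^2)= 887571500 / 746487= 1189.00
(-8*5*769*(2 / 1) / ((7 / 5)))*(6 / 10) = -184560 / 7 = -26365.71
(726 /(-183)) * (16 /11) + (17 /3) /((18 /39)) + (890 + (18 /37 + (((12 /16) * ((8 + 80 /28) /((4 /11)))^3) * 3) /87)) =1281294785417 /808213644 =1585.34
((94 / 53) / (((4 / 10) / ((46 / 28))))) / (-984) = -0.01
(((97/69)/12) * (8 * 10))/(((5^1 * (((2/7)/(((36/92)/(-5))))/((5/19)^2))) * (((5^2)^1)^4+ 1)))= -3395/37298728297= -0.00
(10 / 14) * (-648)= -3240 / 7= -462.86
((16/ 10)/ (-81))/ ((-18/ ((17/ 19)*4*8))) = 2176/ 69255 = 0.03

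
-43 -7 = -50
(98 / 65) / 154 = 7 / 715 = 0.01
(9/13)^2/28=81/4732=0.02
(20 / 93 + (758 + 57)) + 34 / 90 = 1137752 / 1395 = 815.59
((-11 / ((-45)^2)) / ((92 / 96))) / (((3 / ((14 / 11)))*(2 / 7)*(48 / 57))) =-931 / 93150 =-0.01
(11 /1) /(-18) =-11 /18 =-0.61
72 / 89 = 0.81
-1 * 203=-203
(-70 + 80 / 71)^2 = 23912100 / 5041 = 4743.52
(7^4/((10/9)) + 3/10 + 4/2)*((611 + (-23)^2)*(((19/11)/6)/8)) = 976144/11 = 88740.36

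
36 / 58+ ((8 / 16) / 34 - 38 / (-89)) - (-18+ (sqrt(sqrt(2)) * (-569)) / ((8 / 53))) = 3345597 / 175508+ 30157 * 2^(1 / 4) / 8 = 4501.93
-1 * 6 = -6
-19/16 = -1.19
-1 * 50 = -50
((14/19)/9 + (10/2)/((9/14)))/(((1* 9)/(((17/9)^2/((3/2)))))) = 258944/124659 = 2.08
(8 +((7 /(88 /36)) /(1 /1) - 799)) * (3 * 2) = -52017 /11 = -4728.82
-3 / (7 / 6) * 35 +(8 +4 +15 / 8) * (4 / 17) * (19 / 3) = -2357 / 34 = -69.32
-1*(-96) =96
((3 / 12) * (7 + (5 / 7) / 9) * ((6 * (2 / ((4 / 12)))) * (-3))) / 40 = -669 / 140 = -4.78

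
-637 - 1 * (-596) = -41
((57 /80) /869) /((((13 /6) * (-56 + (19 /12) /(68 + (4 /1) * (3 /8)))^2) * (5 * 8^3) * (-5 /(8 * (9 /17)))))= -267615171 /6697099618752400000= -0.00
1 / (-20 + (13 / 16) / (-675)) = -10800 / 216013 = -0.05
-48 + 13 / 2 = -83 / 2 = -41.50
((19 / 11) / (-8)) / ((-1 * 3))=19 / 264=0.07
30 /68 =15 /34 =0.44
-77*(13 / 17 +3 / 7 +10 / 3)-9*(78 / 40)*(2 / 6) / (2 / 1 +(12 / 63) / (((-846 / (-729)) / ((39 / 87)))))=-351.37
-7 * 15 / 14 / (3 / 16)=-40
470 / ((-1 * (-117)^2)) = -470 / 13689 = -0.03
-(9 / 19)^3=-0.11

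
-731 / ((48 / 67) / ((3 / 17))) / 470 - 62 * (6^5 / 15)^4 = -4209005706407673533 / 940000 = -4477665645114.55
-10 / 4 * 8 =-20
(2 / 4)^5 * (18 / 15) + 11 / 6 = 449 / 240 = 1.87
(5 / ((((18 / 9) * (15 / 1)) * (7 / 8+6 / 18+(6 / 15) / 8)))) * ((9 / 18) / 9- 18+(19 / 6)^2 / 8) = -24035 / 10872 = -2.21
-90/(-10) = 9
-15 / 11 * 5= -75 / 11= -6.82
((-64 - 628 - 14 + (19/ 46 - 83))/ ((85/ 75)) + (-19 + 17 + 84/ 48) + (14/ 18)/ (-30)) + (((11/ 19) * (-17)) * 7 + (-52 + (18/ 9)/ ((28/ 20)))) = -22902080657/ 28081620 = -815.55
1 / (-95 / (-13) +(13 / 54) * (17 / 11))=7722 / 59303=0.13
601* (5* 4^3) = 192320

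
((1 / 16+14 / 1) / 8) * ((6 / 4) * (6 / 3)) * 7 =4725 / 128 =36.91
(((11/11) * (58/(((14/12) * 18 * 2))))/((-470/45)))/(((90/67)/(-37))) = 71891/19740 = 3.64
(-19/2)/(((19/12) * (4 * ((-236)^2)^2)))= -3/6204088832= -0.00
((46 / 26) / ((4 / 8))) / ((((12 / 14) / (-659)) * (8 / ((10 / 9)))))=-530495 / 1404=-377.85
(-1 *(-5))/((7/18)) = 90/7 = 12.86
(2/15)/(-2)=-1/15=-0.07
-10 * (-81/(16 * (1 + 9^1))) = 81/16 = 5.06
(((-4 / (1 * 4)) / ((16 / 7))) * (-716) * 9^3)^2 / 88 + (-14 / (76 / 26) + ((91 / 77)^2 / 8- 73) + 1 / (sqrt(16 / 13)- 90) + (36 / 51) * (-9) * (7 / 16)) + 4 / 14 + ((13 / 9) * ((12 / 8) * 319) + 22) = 1638606034749034008829 / 2765155392384- sqrt(13) / 26321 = 592590940.55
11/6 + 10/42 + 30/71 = 2.49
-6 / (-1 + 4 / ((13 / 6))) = -78 / 11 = -7.09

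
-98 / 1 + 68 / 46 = -2220 / 23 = -96.52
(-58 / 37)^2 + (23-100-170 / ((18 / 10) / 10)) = -1018.99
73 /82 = 0.89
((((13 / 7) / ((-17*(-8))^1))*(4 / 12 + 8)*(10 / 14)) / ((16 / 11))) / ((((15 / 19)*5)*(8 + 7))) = 2717 / 2878848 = 0.00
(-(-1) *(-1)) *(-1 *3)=3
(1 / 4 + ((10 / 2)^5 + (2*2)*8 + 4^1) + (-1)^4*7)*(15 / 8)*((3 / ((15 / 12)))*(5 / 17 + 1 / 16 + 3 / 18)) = 7460.53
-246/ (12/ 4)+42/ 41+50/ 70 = -23035/ 287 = -80.26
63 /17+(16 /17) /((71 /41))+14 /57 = 309251 /68799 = 4.49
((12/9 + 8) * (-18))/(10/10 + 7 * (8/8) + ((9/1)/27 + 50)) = -2.88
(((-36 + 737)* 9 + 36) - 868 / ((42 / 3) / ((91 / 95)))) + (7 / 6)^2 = 21501443 / 3420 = 6286.97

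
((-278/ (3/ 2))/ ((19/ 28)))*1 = -15568/ 57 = -273.12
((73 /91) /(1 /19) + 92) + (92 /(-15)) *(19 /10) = 652391 /6825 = 95.59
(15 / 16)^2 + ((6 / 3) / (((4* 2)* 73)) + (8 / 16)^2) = 21161 / 18688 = 1.13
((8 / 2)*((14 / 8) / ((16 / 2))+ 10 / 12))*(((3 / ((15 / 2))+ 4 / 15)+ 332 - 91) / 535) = 14645 / 7704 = 1.90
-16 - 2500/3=-2548/3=-849.33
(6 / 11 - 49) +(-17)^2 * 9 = 28078 / 11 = 2552.55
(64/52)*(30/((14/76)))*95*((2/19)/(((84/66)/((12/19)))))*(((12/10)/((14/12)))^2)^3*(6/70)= 165505114570752/1639365284375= 100.96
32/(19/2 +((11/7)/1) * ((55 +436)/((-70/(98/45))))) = -14400/6527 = -2.21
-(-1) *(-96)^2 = 9216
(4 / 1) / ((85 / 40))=32 / 17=1.88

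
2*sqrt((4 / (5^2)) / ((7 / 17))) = 1.25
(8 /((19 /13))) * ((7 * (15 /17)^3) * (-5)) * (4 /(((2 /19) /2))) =-49140000 /4913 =-10002.04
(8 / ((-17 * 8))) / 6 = -1 / 102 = -0.01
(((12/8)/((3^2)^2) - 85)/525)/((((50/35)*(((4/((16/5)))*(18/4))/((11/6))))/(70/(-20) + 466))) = -1867723/109350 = -17.08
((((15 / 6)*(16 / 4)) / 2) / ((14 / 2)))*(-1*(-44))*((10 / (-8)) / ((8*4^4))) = -275 / 14336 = -0.02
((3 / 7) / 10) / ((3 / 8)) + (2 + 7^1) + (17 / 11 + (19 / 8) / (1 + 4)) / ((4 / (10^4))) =3896393 / 770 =5060.25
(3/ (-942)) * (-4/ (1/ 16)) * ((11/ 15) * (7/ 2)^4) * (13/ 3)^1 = 686686/ 7065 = 97.20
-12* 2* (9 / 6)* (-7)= 252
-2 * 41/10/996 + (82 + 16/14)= 2898073/34860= 83.13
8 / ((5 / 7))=11.20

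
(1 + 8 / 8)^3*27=216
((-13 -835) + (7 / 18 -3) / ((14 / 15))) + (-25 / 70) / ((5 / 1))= -71473 / 84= -850.87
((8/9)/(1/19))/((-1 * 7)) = -152/63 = -2.41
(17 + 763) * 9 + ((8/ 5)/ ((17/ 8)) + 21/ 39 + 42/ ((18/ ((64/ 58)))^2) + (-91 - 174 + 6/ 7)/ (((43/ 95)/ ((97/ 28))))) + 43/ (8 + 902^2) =416779240598445626/ 83359330387515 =4999.79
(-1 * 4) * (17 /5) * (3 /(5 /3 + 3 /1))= -306 /35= -8.74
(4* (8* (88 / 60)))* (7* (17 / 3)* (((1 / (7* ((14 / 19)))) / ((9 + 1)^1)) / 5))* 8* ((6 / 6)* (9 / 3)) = 454784 / 2625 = 173.25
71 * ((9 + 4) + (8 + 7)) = 1988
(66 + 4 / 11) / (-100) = -73 / 110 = -0.66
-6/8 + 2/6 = -5/12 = -0.42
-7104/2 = -3552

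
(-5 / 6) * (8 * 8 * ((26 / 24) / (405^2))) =-104 / 295245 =-0.00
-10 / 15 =-2 / 3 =-0.67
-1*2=-2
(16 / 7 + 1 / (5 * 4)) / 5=327 / 700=0.47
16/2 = 8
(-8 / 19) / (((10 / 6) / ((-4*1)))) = 96 / 95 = 1.01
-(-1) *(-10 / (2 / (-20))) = 100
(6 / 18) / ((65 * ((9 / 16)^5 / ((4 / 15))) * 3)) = 4194304 / 518154975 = 0.01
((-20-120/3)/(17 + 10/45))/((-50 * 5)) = 0.01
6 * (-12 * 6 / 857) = -432 / 857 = -0.50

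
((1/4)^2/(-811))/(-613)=0.00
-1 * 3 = -3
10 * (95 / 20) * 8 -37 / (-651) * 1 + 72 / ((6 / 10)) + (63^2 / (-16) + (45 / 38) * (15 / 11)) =552092957 / 2176944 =253.61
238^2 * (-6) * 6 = -2039184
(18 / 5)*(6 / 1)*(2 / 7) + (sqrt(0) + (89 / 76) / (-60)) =196369 / 31920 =6.15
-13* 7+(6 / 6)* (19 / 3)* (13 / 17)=-4394 / 51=-86.16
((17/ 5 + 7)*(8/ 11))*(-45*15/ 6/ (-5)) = 1872/ 11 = 170.18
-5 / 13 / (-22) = 5 / 286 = 0.02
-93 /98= -0.95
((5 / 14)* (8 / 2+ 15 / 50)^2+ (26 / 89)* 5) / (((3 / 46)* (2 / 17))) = 26191917 / 24920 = 1051.04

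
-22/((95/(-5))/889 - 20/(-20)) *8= -179.84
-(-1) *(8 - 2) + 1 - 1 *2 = 5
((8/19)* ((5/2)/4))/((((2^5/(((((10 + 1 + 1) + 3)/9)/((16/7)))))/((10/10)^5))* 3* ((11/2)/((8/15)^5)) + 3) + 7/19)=4480/285734219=0.00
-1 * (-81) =81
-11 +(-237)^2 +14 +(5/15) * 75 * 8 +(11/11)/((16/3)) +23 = 902323/16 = 56395.19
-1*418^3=-73034632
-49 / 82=-0.60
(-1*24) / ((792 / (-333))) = 111 / 11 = 10.09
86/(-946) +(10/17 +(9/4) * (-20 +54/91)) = -1469163/34034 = -43.17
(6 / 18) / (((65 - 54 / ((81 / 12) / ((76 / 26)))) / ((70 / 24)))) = 455 / 19476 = 0.02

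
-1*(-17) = 17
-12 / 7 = -1.71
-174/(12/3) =-87/2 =-43.50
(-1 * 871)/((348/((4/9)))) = -871/783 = -1.11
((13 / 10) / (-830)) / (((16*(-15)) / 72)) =39 / 83000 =0.00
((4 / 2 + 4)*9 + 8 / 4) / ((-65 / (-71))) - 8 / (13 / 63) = 112 / 5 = 22.40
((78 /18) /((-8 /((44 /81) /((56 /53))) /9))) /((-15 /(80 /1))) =7579 /567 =13.37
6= 6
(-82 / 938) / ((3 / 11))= -451 / 1407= -0.32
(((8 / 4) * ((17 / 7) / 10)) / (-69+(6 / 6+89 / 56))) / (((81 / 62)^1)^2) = -522784 / 122001795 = -0.00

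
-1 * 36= -36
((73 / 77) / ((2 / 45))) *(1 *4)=85.32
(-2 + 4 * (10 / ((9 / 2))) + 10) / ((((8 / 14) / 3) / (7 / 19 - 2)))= -434 / 3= -144.67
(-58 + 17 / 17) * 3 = -171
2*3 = 6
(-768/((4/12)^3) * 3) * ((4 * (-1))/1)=248832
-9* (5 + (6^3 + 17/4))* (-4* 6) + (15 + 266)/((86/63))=4201947/86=48859.85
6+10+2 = 18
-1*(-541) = 541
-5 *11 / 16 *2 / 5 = -11 / 8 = -1.38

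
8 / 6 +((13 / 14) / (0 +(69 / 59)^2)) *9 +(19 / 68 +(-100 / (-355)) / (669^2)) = 61796334135841 / 8001533153124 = 7.72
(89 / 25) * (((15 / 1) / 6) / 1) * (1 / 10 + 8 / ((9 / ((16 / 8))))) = 15041 / 900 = 16.71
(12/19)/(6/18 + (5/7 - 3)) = -252/779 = -0.32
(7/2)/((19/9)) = 1.66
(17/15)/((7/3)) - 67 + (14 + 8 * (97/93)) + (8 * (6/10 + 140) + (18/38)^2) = 1080.85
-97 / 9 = -10.78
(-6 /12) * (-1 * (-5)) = -5 /2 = -2.50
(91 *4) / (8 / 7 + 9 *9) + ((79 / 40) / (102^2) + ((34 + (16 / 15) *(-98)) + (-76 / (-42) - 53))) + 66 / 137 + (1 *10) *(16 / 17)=-4929197351581 / 45896205600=-107.40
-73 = -73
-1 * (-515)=515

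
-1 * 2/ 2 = -1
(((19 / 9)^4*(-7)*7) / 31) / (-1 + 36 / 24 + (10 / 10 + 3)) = -12771458 / 1830519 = -6.98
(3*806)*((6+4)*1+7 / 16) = 201903 / 8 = 25237.88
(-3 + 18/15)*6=-54/5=-10.80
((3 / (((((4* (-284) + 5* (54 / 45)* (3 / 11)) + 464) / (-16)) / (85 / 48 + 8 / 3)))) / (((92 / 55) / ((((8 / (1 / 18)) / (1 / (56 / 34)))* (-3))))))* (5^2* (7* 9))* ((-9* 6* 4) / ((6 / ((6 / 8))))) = 2761911999000 / 480539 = 5747529.33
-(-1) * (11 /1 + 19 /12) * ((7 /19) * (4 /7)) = 151 /57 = 2.65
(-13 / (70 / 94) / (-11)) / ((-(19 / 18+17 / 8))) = -43992 / 88165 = -0.50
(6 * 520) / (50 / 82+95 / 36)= 960.40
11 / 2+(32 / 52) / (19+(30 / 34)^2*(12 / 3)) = 918537 / 166166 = 5.53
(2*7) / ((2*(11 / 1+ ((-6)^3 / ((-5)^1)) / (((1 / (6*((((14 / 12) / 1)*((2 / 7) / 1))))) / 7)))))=35 / 3079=0.01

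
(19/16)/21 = 19/336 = 0.06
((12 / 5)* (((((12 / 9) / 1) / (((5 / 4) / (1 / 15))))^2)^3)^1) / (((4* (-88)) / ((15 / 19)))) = -2097152 / 3012998291015625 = -0.00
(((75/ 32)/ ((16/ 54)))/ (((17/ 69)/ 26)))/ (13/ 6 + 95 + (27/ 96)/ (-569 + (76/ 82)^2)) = 5204302842375/ 605785777364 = 8.59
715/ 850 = 143/ 170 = 0.84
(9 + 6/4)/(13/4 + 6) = 42/37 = 1.14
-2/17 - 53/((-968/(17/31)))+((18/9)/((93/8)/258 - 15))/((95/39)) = -71067199349/498634983880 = -0.14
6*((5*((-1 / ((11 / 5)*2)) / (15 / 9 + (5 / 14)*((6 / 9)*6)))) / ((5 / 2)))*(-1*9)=1134 / 143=7.93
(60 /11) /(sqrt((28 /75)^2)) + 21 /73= 83742 /5621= 14.90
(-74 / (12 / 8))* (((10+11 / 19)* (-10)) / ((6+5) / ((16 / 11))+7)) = 1586560 / 4427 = 358.38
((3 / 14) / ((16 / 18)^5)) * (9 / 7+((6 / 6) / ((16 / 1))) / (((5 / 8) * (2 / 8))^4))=82262992419 / 2007040000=40.99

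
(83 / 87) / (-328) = -83 / 28536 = -0.00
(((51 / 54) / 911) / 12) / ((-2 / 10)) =-85 / 196776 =-0.00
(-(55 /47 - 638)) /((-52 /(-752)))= 119724 /13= 9209.54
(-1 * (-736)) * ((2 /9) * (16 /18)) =11776 /81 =145.38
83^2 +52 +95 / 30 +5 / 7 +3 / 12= 583391 / 84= 6945.13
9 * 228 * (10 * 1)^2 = 205200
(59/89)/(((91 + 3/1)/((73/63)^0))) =59/8366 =0.01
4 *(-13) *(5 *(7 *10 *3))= -54600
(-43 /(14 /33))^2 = 2013561 /196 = 10273.27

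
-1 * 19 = -19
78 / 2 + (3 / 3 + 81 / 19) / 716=132664 / 3401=39.01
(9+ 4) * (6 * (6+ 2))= 624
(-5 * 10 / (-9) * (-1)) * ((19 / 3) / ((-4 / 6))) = 475 / 9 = 52.78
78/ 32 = 39/ 16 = 2.44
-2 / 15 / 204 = -1 / 1530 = -0.00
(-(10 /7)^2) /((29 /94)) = -9400 /1421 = -6.62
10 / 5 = 2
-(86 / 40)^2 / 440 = -1849 / 176000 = -0.01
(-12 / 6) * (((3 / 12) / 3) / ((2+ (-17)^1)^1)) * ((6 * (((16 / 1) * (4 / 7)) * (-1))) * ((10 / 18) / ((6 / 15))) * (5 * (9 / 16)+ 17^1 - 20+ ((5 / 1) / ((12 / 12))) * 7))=-5570 / 189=-29.47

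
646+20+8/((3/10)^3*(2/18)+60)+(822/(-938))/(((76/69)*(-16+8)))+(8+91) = 13093114064917/17109975456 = 765.23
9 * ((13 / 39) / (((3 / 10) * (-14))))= -5 / 7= -0.71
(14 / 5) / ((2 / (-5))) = -7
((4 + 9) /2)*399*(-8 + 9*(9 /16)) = -243789 /32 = -7618.41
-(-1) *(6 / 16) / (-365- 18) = -3 / 3064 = -0.00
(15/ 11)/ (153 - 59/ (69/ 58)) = 207/ 15697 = 0.01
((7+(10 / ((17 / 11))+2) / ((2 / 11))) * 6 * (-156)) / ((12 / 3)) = -213174 / 17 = -12539.65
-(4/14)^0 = -1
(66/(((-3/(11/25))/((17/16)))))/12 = -2057/2400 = -0.86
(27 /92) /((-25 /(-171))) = 4617 /2300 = 2.01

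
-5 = -5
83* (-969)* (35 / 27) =-938315 / 9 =-104257.22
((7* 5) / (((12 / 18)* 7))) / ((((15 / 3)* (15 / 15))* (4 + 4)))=3 / 16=0.19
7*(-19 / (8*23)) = -133 / 184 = -0.72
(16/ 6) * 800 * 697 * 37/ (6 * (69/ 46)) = 165049600/ 27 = 6112948.15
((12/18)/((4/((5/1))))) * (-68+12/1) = -140/3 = -46.67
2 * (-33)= -66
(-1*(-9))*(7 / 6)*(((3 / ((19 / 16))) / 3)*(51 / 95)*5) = 8568 / 361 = 23.73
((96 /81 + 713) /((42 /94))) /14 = 906301 /7938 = 114.17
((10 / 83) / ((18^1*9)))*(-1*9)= -5 / 747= -0.01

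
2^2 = 4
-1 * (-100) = 100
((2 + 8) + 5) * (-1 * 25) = -375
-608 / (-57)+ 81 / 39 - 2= 419 / 39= 10.74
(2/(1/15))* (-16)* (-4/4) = 480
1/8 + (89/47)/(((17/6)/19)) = 81967/6392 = 12.82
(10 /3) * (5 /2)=25 /3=8.33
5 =5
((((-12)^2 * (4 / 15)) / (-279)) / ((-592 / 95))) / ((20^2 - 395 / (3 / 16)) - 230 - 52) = -2 / 180079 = -0.00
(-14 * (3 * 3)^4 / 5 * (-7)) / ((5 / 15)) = 1928934 / 5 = 385786.80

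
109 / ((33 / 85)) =9265 / 33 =280.76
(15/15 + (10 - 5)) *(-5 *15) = -450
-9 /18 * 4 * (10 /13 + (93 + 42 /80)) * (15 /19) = -147099 /988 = -148.89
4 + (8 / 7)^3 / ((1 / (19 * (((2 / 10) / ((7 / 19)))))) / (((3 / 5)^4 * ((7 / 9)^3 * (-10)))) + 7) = 7146252 / 1694147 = 4.22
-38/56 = -19/28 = -0.68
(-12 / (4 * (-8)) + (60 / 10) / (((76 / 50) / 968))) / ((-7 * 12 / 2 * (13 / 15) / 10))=-14521425 / 13832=-1049.84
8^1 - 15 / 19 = 137 / 19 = 7.21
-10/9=-1.11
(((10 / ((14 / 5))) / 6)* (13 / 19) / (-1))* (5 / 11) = -1625 / 8778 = -0.19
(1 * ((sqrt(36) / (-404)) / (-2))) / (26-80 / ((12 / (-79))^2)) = -27 / 12512284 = -0.00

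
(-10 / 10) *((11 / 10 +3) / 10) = -41 / 100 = -0.41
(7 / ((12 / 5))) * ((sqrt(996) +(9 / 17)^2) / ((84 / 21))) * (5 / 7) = 675 / 4624 +25 * sqrt(249) / 24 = 16.58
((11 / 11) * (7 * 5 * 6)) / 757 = 210 / 757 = 0.28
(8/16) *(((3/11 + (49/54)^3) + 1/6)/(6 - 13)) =-2055215/24249456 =-0.08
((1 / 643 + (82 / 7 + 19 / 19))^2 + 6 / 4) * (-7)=-6612238515 / 5788286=-1142.35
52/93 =0.56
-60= -60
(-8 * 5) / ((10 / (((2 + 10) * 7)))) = -336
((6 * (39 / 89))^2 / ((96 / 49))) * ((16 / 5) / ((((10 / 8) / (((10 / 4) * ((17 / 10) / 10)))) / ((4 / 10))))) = 1.54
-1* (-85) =85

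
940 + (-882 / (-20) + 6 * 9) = 10381 / 10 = 1038.10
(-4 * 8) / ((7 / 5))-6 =-202 / 7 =-28.86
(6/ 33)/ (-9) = -2/ 99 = -0.02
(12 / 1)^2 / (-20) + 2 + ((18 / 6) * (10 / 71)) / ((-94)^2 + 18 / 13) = -106038803 / 20392265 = -5.20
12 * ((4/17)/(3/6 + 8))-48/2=-6840/289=-23.67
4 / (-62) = -2 / 31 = -0.06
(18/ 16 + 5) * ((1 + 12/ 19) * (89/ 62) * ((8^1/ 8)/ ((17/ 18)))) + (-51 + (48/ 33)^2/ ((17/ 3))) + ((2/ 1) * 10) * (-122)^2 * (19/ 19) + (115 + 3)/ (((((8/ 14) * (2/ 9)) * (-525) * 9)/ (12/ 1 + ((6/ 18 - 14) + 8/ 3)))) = 6979700852281/ 23449800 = 297644.37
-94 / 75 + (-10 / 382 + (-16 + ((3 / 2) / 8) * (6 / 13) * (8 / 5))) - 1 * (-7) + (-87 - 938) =-192769142 / 186225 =-1035.14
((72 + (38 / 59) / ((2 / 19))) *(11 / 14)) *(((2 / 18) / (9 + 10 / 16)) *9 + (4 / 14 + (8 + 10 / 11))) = 1650022 / 2891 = 570.74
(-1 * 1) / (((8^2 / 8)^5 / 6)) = -3 / 16384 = -0.00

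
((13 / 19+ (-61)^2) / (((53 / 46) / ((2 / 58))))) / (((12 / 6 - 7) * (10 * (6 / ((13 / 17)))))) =-10571444 / 37233825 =-0.28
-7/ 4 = -1.75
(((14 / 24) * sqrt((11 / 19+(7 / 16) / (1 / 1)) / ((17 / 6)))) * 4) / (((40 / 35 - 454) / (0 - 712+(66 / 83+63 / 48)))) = 46194113 * sqrt(66538) / 5439009920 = 2.19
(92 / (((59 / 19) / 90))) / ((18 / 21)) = 183540 / 59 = 3110.85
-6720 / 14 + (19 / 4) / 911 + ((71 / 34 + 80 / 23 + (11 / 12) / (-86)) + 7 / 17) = -10250124917 / 21623496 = -474.03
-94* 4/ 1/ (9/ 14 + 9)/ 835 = -5264/ 112725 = -0.05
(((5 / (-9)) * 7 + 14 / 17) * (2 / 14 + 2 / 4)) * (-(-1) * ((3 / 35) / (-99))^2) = -67 / 45356850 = -0.00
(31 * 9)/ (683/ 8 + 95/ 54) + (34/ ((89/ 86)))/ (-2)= -22152806/ 1675069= -13.23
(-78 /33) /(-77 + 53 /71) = 923 /29777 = 0.03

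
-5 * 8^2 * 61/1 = -19520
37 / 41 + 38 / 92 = 2481 / 1886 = 1.32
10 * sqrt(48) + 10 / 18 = 5 / 9 + 40 * sqrt(3) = 69.84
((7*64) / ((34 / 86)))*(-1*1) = -19264 / 17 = -1133.18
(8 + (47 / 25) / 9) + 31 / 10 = 5089 / 450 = 11.31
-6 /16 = -3 /8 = -0.38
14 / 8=7 / 4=1.75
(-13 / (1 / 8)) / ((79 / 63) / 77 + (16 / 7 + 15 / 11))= -252252 / 8891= -28.37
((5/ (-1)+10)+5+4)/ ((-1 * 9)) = -14/ 9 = -1.56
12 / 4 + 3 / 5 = 18 / 5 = 3.60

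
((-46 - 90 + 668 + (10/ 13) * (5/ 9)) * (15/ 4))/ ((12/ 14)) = 1090145/ 468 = 2329.37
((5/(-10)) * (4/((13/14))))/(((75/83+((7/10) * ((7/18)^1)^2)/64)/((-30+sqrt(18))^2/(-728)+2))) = -4629726720/2633099261- 1548979200 * sqrt(2)/2633099261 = -2.59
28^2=784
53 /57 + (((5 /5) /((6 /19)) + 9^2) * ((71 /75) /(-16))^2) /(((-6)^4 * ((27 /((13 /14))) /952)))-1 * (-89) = 25831272731059 /287214336000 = 89.94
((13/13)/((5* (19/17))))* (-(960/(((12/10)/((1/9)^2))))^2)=-2176000/124659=-17.46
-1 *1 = -1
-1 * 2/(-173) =2/173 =0.01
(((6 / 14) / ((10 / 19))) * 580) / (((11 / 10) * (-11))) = -33060 / 847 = -39.03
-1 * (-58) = 58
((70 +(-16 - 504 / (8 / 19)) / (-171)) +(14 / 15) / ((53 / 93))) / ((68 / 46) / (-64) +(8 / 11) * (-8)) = -28884172064 / 2142991665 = -13.48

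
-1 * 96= -96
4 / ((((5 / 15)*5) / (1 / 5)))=12 / 25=0.48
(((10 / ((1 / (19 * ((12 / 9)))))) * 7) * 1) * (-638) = -3394160 / 3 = -1131386.67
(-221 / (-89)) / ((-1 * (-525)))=221 / 46725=0.00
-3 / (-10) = 3 / 10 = 0.30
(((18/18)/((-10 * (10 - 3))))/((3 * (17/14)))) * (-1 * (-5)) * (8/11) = -8/561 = -0.01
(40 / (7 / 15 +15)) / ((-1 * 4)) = -75 / 116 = -0.65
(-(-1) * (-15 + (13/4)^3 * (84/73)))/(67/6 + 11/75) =2146275/991048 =2.17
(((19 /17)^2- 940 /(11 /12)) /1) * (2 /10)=-3255949 /15895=-204.84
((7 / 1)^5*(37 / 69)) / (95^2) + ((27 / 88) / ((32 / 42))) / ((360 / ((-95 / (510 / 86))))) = 0.98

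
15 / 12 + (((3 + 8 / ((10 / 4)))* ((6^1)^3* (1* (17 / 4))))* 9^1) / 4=256147 / 20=12807.35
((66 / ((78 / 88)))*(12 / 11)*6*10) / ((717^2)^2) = 7040 / 381748610997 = 0.00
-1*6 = -6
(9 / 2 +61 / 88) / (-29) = -457 / 2552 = -0.18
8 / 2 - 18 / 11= 26 / 11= 2.36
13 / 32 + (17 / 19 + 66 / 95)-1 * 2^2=-6093 / 3040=-2.00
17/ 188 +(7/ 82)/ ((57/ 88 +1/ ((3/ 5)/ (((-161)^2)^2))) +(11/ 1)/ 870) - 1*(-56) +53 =12015207356536895297/ 110139888976905644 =109.09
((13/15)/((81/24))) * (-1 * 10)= -208/81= -2.57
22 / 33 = 2 / 3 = 0.67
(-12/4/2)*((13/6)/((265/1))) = -13/1060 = -0.01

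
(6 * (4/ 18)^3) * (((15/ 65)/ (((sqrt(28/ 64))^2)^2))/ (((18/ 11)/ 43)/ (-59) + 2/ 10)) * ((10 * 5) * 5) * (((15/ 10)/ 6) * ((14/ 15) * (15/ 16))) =4465120000/ 205039107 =21.78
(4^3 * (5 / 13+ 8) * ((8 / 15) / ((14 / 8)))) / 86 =111616 / 58695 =1.90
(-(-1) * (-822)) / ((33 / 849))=-232626 / 11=-21147.82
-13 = -13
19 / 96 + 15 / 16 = 109 / 96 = 1.14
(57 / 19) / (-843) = -1 / 281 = -0.00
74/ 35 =2.11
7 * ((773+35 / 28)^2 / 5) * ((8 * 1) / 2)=67139863 / 20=3356993.15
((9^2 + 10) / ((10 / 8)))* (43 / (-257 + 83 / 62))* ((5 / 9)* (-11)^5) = 1291634344 / 1179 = 1095533.79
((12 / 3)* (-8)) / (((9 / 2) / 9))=-64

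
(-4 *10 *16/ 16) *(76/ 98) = -1520/ 49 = -31.02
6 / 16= 3 / 8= 0.38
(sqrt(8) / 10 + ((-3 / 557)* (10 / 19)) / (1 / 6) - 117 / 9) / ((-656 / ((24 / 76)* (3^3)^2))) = 301278933 / 65953256 - 2187* sqrt(2) / 31160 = 4.47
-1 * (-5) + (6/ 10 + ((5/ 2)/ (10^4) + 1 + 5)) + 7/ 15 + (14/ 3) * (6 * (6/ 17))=4477651/ 204000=21.95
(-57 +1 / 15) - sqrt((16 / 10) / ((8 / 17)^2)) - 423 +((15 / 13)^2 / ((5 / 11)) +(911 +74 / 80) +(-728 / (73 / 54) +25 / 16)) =-302120459 / 2960880 - 17 * sqrt(10) / 20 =-104.73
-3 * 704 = -2112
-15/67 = -0.22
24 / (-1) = -24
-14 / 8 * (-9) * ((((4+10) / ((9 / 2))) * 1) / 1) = 49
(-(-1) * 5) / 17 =5 / 17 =0.29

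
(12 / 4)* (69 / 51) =69 / 17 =4.06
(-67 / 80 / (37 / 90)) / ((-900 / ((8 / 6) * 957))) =21373 / 7400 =2.89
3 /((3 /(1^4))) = 1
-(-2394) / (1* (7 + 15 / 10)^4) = 38304 / 83521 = 0.46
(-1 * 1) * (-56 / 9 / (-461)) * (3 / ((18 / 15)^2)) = -350 / 12447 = -0.03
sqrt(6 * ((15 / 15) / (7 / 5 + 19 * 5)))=sqrt(3615) / 241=0.25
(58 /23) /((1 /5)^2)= 1450 /23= 63.04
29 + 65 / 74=2211 / 74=29.88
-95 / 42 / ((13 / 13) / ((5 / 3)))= -475 / 126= -3.77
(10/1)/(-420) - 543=-22807/42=-543.02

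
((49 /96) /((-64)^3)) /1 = -49 /25165824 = -0.00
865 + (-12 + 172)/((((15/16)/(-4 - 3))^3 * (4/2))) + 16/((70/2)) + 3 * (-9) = -32463.54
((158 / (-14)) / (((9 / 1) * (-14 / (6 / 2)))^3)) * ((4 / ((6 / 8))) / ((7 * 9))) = 158 / 12252303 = 0.00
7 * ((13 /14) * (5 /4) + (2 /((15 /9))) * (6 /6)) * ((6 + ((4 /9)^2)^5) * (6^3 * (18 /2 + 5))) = 193609920603428 /645700815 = 299844.63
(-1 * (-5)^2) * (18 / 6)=-75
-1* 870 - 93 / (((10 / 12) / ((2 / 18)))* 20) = -43531 / 50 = -870.62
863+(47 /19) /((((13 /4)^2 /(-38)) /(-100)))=296247 /169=1752.94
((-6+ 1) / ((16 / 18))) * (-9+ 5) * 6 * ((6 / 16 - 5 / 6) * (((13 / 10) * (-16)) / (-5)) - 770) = -521037 / 5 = -104207.40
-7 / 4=-1.75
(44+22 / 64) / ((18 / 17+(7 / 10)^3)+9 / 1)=3015375 / 707324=4.26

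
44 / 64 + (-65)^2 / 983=78413 / 15728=4.99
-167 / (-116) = 167 / 116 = 1.44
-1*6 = -6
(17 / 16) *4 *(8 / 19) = 34 / 19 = 1.79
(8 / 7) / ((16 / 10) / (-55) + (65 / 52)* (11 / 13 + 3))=57200 / 239169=0.24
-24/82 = -12/41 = -0.29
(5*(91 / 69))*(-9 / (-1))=1365 / 23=59.35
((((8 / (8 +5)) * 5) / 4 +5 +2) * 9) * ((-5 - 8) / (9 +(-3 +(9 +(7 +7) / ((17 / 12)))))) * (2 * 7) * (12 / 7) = -41208 / 47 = -876.77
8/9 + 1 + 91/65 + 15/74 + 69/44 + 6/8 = 106406/18315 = 5.81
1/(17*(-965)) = -1/16405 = -0.00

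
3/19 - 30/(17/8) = -4509/323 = -13.96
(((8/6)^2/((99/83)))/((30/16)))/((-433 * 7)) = -10624/40509315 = -0.00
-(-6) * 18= 108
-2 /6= -1 /3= -0.33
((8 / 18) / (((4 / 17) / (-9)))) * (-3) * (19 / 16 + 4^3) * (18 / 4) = 14960.53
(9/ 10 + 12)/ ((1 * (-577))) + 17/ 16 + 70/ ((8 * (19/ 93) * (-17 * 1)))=-22054501/ 14909680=-1.48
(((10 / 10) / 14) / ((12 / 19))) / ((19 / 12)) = 1 / 14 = 0.07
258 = 258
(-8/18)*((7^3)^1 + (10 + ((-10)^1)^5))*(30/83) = 3985880/249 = 16007.55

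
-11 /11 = -1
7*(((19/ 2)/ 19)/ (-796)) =-0.00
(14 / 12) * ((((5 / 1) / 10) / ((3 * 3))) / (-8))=-7 / 864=-0.01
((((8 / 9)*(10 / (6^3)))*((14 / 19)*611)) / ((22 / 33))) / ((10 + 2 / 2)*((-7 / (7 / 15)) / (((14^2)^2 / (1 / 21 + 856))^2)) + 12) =3092855398330880 / 1326370429118457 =2.33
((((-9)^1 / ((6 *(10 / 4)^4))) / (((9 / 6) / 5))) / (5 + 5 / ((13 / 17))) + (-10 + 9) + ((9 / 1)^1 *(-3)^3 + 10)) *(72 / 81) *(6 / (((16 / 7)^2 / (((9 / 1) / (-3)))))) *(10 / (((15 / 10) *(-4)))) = -53749423 / 45000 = -1194.43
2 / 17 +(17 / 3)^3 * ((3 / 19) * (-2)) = -166700 / 2907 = -57.34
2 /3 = 0.67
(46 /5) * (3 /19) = 138 /95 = 1.45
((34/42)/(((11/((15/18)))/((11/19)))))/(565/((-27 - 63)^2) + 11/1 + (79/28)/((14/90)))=26775/22025674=0.00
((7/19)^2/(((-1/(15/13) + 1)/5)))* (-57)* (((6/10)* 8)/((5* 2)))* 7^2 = -6823.89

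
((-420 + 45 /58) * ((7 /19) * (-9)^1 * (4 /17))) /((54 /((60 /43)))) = 3404100 /402781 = 8.45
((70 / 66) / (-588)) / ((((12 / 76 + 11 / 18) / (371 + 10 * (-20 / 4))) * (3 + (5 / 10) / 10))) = -304950 / 1235311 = -0.25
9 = 9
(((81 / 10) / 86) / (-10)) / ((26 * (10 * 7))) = -81 / 15652000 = -0.00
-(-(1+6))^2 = -49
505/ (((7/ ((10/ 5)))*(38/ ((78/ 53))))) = 39390/ 7049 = 5.59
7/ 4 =1.75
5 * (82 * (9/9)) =410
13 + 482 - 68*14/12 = 1247/3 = 415.67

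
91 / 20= 4.55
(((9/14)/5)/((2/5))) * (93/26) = 837/728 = 1.15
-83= -83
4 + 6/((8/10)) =23/2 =11.50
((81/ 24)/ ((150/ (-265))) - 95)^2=65237929/ 6400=10193.43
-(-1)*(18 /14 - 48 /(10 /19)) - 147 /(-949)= -2981358 /33215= -89.76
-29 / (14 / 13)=-26.93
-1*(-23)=23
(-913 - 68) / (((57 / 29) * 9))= -55.46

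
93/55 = 1.69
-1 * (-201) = 201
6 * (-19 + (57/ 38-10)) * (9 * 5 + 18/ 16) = -60885/ 8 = -7610.62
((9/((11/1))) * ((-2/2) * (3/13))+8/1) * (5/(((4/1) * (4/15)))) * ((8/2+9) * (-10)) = -418875/88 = -4759.94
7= 7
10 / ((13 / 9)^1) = 90 / 13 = 6.92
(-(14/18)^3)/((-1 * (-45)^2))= 343/1476225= 0.00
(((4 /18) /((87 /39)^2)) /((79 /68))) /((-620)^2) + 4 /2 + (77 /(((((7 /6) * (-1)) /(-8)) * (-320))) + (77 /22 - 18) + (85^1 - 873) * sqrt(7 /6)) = -394 * sqrt(42) /3 - 813102733319 /57463091100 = -865.29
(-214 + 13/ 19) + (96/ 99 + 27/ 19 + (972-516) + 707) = 596951/ 627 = 952.07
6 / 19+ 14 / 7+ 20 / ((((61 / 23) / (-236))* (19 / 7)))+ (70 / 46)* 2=-17335298 / 26657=-650.31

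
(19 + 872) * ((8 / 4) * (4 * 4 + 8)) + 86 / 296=6329707 / 148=42768.29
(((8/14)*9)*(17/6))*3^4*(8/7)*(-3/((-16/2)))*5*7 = 123930/7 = 17704.29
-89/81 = -1.10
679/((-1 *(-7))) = 97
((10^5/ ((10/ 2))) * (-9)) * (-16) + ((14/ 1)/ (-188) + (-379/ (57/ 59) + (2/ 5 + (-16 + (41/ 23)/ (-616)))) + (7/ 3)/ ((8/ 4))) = 182163410817583/ 63260120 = 2879593.19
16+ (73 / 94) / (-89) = 133783 / 8366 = 15.99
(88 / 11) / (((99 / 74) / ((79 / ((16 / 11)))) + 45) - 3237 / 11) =-128612 / 4007037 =-0.03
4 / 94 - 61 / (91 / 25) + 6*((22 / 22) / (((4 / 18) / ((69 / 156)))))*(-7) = -1716135 / 17108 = -100.31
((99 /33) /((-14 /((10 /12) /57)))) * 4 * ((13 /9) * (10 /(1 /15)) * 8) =-26000 /1197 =-21.72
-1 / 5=-0.20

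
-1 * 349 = -349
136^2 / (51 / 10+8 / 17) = 3144320 / 947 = 3320.30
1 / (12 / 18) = 3 / 2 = 1.50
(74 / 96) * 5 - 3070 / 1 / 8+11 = -17707 / 48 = -368.90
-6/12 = -1/2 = -0.50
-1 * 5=-5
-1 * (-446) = 446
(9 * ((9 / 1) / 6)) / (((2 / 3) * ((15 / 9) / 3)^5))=4782969 / 12500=382.64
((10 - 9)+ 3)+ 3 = 7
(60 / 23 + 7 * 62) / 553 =10042 / 12719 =0.79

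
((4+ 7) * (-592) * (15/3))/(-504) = 64.60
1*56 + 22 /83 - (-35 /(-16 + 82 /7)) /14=55459 /996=55.68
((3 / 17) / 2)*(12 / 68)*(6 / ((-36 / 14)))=-21 / 578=-0.04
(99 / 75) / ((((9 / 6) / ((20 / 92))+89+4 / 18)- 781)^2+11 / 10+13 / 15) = 0.00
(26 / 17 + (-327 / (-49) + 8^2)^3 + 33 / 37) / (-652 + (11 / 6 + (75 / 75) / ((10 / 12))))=-783668433875700 / 1440729771649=-543.94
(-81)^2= 6561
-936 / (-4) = 234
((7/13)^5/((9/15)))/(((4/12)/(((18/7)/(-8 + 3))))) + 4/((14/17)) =12321436/2599051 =4.74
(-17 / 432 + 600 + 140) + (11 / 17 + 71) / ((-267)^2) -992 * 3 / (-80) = 226044554539 / 290859120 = 777.16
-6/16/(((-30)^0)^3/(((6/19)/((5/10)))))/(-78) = 3/988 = 0.00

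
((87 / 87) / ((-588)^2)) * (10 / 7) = 5 / 1210104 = 0.00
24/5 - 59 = -271/5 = -54.20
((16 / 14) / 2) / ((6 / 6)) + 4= 32 / 7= 4.57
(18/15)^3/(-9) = -24/125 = -0.19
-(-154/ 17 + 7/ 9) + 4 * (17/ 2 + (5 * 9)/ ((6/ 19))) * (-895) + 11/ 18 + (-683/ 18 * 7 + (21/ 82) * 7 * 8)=-3392578774/ 6273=-540822.38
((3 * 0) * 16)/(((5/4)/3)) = 0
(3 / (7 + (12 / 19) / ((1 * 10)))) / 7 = 285 / 4697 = 0.06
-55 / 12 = -4.58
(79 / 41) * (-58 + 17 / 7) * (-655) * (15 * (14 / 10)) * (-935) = -56461298025 / 41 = -1377104829.88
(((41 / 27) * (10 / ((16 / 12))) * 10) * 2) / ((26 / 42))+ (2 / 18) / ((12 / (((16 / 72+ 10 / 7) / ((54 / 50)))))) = 219692600 / 597051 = 367.96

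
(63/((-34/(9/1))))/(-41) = 567/1394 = 0.41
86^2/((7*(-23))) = -7396/161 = -45.94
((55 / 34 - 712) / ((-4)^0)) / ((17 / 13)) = -313989 / 578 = -543.23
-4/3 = -1.33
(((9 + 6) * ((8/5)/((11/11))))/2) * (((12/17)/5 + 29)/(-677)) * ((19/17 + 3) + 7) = -5617836/978265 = -5.74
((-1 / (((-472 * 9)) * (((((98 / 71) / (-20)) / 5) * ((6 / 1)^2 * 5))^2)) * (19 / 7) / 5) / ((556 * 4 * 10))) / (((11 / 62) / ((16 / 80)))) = 2969149 / 2829548815188480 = 0.00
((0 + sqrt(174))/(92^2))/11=sqrt(174)/93104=0.00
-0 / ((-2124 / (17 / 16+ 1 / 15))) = 0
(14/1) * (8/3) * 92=10304/3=3434.67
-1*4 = -4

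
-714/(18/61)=-7259/3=-2419.67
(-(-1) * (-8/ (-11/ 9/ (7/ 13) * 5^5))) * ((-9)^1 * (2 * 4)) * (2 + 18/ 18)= -0.24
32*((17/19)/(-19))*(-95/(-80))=-34/19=-1.79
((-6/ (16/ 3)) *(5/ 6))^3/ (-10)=675/ 8192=0.08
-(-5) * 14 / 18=35 / 9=3.89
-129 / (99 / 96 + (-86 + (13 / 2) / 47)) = 194016 / 127585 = 1.52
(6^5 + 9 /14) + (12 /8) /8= 871005 /112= 7776.83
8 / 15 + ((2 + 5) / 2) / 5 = 37 / 30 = 1.23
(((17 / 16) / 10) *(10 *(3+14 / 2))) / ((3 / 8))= 85 / 3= 28.33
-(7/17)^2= -49/289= -0.17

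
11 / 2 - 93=-175 / 2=-87.50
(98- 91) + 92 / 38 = 179 / 19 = 9.42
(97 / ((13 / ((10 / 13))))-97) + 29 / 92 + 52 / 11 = -14745669 / 171028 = -86.22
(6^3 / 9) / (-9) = -8 / 3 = -2.67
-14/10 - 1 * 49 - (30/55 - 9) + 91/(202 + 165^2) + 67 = 37799411/1508485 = 25.06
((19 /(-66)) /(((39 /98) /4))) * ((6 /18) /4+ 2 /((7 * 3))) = -665 /1287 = -0.52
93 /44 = 2.11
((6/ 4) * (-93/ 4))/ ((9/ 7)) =-217/ 8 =-27.12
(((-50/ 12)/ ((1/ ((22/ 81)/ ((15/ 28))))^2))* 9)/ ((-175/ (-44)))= -1192576/ 492075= -2.42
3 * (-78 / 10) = -117 / 5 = -23.40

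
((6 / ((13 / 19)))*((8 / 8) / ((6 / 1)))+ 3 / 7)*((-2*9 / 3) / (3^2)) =-344 / 273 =-1.26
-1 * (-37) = 37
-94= -94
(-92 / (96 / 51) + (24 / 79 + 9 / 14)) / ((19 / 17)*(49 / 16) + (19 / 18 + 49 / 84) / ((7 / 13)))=-64882710 / 8753911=-7.41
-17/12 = -1.42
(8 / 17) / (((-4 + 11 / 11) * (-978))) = 0.00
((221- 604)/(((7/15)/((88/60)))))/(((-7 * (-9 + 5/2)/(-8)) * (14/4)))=269632/4459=60.47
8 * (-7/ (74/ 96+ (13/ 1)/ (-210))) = -31360/ 397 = -78.99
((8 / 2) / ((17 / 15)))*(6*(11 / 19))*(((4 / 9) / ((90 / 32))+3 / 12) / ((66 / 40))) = 26440 / 8721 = 3.03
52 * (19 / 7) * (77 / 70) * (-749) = -581438 / 5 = -116287.60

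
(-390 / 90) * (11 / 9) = -143 / 27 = -5.30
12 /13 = 0.92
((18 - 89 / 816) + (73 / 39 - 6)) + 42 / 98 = 351263 / 24752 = 14.19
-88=-88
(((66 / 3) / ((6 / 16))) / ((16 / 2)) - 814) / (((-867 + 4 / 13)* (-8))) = -7865 / 67602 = -0.12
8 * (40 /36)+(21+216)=2213 /9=245.89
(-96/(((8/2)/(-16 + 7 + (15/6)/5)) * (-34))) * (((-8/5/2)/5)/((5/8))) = 192/125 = 1.54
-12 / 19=-0.63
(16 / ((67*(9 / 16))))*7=1792 / 603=2.97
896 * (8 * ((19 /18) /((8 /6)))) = 17024 /3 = 5674.67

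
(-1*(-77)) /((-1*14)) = -11 /2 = -5.50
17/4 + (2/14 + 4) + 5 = 375/28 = 13.39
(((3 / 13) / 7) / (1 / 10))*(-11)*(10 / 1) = -3300 / 91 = -36.26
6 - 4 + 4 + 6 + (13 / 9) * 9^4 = 9489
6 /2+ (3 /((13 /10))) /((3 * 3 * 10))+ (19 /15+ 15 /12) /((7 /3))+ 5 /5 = 27869 /5460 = 5.10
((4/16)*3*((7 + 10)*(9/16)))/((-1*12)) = -153/256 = -0.60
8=8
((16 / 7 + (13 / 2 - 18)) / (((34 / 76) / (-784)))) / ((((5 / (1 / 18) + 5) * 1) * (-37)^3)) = -0.00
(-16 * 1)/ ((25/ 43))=-688/ 25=-27.52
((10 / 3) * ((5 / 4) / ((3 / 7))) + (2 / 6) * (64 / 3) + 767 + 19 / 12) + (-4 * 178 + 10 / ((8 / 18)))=1151 / 12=95.92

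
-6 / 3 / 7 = -2 / 7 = -0.29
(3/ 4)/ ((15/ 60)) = 3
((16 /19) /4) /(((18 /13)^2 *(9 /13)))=2197 /13851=0.16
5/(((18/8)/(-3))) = -20/3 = -6.67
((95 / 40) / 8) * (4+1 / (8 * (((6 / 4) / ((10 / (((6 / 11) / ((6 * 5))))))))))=5681 / 384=14.79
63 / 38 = 1.66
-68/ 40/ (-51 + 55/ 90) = 0.03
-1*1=-1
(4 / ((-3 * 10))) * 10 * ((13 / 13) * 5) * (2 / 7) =-40 / 21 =-1.90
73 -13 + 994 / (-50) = 1003 / 25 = 40.12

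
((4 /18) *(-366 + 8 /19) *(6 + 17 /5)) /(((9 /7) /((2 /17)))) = -9140936 /130815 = -69.88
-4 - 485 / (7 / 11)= -5363 / 7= -766.14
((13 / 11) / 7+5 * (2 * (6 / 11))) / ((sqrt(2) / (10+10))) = 4330 * sqrt(2) / 77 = 79.53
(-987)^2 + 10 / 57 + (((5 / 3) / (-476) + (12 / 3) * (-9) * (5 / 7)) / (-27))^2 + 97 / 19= 27515322545289883 / 28244737584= 974175.19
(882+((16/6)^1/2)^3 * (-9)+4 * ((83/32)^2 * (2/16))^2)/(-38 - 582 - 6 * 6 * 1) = -43461146675/33017561088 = -1.32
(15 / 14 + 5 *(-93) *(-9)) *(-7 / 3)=-19535 / 2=-9767.50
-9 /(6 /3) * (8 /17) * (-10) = 360 /17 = 21.18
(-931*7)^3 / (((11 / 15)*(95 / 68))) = -2971801033908 / 11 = -270163730355.27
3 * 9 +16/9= 28.78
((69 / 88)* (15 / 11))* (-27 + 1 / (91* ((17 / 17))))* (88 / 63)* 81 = -3264.97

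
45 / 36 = 5 / 4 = 1.25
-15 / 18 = -5 / 6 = -0.83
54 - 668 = -614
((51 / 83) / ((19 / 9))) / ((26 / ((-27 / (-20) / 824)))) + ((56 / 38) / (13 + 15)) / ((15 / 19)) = 135179771 / 2027138880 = 0.07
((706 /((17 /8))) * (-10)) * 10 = -564800 /17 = -33223.53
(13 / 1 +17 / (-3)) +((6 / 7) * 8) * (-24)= -157.24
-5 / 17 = -0.29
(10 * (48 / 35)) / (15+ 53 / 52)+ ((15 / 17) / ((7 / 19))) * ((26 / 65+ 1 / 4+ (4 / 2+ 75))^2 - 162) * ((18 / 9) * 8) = 385601241 / 1715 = 224840.37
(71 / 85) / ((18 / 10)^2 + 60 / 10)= 355 / 3927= 0.09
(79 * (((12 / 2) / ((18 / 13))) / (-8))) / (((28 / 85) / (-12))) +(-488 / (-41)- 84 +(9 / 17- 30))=56880207 / 39032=1457.27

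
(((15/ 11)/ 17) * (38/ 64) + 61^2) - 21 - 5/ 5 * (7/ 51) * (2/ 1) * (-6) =22150941/ 5984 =3701.69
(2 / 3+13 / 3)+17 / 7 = 52 / 7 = 7.43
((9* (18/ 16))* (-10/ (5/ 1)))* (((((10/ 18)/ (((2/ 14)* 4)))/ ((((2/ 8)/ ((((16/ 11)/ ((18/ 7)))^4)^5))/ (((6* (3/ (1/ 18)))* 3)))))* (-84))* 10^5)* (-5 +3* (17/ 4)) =69869609874175190319663036717986742272000000/ 1246619322660007424004265600585789041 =56047270.09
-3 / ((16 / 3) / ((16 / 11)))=-9 / 11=-0.82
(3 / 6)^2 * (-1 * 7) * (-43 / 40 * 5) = 301 / 32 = 9.41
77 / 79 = 0.97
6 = 6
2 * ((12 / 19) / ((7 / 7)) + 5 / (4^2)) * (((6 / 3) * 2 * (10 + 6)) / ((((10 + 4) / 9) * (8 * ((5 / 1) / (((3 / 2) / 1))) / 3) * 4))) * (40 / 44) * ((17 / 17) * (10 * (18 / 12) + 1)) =6642 / 209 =31.78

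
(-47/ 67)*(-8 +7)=0.70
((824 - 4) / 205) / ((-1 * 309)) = -4 / 309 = -0.01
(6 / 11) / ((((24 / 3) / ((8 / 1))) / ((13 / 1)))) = 78 / 11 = 7.09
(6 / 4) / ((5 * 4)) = 3 / 40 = 0.08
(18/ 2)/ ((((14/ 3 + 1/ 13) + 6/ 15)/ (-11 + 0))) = -19305/ 1003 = -19.25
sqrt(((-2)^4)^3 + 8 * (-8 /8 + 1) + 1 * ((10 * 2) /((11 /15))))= 2 * sqrt(124729) /11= 64.21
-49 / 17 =-2.88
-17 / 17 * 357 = -357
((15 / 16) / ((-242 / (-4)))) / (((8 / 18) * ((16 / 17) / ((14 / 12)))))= 5355 / 123904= 0.04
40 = 40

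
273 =273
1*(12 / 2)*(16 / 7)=96 / 7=13.71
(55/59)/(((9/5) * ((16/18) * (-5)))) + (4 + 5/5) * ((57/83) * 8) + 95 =122.35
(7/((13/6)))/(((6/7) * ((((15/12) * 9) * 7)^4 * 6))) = 128/7836294375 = 0.00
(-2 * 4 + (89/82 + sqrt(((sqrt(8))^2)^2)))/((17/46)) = 2047/697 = 2.94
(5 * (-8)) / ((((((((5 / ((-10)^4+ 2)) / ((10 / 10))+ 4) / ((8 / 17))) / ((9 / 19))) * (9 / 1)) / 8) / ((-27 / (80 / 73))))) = 630846144 / 12924199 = 48.81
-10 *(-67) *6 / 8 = 1005 / 2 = 502.50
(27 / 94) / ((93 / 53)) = 477 / 2914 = 0.16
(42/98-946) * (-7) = 6619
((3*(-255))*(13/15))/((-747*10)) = 0.09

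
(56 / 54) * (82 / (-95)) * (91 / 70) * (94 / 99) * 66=-2805712 / 38475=-72.92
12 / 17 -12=-192 / 17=-11.29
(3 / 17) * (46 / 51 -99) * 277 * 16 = -76724.21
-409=-409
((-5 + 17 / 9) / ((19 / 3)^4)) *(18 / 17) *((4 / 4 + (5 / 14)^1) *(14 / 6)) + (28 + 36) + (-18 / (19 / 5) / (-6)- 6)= 6854273 / 116603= 58.78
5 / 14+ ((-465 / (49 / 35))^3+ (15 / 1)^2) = -25136001655 / 686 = -36641401.83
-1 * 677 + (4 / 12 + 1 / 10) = -20297 / 30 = -676.57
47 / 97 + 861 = 83564 / 97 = 861.48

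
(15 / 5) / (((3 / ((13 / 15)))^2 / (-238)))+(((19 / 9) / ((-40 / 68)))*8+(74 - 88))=-69052 / 675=-102.30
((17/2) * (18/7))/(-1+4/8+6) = 306/77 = 3.97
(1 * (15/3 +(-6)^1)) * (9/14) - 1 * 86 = -1213/14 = -86.64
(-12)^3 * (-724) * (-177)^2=39194834688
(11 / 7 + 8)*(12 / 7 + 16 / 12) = 4288 / 147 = 29.17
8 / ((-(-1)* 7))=8 / 7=1.14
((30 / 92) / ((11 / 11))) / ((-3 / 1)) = -5 / 46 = -0.11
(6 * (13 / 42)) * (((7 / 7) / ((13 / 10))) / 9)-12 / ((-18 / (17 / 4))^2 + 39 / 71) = -3906338 / 7966035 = -0.49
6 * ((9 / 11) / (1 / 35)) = 1890 / 11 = 171.82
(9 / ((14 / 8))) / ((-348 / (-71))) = 213 / 203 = 1.05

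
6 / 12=1 / 2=0.50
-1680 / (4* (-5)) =84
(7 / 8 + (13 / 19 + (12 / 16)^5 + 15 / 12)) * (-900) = -13336425 / 4864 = -2741.86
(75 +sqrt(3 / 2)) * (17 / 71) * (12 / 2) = 51 * sqrt(6) / 71 +7650 / 71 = 109.51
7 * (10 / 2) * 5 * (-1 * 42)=-7350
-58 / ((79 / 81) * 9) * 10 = -5220 / 79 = -66.08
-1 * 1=-1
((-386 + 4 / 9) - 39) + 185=-2156 / 9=-239.56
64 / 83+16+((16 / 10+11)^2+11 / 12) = 4393549 / 24900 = 176.45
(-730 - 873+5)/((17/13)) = -1222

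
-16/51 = -0.31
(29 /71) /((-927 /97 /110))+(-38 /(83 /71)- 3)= -219645389 /5462811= -40.21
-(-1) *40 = 40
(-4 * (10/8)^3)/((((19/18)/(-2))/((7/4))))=7875/304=25.90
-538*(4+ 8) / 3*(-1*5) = 10760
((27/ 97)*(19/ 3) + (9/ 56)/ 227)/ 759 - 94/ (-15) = 29335601173/ 4679477880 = 6.27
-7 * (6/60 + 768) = -53767/10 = -5376.70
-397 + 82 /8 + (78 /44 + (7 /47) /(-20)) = -1990371 /5170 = -384.98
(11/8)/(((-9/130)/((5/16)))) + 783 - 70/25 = 2229101/2880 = 773.99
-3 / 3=-1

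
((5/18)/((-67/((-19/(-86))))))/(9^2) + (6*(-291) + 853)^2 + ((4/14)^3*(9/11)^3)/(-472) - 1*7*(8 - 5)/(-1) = 180455166001748220091/226284582505212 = 797470.00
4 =4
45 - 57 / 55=2418 / 55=43.96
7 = 7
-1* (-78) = 78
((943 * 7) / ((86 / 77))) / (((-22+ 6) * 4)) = -508277 / 5504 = -92.35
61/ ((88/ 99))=68.62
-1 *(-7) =7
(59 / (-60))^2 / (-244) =-3481 / 878400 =-0.00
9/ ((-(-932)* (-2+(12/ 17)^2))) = -2601/ 404488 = -0.01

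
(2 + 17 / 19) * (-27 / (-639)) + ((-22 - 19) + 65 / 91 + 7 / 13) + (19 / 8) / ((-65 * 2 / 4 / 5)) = -39.99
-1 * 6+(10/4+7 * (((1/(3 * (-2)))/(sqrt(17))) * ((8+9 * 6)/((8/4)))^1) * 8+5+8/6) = 17/6-868 * sqrt(17)/51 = -67.34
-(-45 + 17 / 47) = 2098 / 47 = 44.64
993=993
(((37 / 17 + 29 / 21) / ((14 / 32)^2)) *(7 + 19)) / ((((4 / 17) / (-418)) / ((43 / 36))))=-9496023680 / 9261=-1025377.79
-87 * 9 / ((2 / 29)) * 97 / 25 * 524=-23083027.92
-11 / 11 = -1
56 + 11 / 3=179 / 3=59.67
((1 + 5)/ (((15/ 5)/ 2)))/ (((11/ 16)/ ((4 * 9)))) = 2304/ 11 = 209.45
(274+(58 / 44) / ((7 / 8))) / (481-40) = 21214 / 33957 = 0.62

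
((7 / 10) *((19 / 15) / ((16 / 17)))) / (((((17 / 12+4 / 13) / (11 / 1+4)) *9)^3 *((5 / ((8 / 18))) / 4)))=158957344 / 525557943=0.30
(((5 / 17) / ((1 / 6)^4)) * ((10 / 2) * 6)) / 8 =24300 / 17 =1429.41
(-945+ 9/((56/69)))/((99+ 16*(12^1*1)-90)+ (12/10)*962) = -9685/14056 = -0.69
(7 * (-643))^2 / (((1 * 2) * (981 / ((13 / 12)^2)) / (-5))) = -17118855845 / 282528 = -60591.71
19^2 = 361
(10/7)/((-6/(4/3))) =-20/63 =-0.32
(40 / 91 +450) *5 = 204950 / 91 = 2252.20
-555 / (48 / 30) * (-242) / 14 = 335775 / 56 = 5995.98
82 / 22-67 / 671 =2434 / 671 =3.63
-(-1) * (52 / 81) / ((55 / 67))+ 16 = 74764 / 4455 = 16.78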